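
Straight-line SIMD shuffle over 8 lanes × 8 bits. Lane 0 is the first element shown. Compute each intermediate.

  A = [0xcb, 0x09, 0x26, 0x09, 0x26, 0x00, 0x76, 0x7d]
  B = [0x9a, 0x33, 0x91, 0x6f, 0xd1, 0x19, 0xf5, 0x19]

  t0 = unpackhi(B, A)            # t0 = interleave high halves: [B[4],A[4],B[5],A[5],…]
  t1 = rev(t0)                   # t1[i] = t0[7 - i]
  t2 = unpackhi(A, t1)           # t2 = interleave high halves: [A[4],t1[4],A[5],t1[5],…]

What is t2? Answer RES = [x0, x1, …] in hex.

t0 = [0xd1, 0x26, 0x19, 0x00, 0xf5, 0x76, 0x19, 0x7d]
t1 = [0x7d, 0x19, 0x76, 0xf5, 0x00, 0x19, 0x26, 0xd1]
t2 = [0x26, 0x00, 0x00, 0x19, 0x76, 0x26, 0x7d, 0xd1]

RES = [0x26, 0x00, 0x00, 0x19, 0x76, 0x26, 0x7d, 0xd1]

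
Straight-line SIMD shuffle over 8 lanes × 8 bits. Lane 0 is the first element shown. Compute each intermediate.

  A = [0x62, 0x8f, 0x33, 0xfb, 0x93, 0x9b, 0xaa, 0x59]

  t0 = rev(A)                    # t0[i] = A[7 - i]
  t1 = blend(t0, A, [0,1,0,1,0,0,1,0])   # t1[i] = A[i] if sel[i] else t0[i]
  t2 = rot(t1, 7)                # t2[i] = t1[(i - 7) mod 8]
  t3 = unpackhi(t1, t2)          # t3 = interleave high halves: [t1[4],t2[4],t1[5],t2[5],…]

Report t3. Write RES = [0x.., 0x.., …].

RES = [0xfb, 0x33, 0x33, 0xaa, 0xaa, 0x62, 0x62, 0x59]

t0 = [0x59, 0xaa, 0x9b, 0x93, 0xfb, 0x33, 0x8f, 0x62]
t1 = [0x59, 0x8f, 0x9b, 0xfb, 0xfb, 0x33, 0xaa, 0x62]
t2 = [0x8f, 0x9b, 0xfb, 0xfb, 0x33, 0xaa, 0x62, 0x59]
t3 = [0xfb, 0x33, 0x33, 0xaa, 0xaa, 0x62, 0x62, 0x59]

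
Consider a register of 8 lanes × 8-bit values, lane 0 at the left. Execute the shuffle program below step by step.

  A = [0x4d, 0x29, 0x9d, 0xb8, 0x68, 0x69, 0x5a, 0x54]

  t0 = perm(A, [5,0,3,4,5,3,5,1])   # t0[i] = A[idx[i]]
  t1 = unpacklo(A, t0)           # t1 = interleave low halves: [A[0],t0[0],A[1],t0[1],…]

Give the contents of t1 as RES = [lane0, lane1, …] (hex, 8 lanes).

→ t0 |69|4d|b8|68|69|b8|69|29|
→ t1 |4d|69|29|4d|9d|b8|b8|68|

RES = [0x4d, 0x69, 0x29, 0x4d, 0x9d, 0xb8, 0xb8, 0x68]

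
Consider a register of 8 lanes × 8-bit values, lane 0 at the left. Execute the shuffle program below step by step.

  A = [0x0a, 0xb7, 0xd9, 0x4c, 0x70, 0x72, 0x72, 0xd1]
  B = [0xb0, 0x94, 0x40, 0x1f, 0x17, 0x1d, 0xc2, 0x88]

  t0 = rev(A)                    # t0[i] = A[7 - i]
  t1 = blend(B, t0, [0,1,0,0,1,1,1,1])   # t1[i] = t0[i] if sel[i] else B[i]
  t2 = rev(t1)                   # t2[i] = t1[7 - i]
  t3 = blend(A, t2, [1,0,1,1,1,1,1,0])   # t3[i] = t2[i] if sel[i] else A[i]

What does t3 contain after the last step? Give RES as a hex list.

t0 = [0xd1, 0x72, 0x72, 0x70, 0x4c, 0xd9, 0xb7, 0x0a]
t1 = [0xb0, 0x72, 0x40, 0x1f, 0x4c, 0xd9, 0xb7, 0x0a]
t2 = [0x0a, 0xb7, 0xd9, 0x4c, 0x1f, 0x40, 0x72, 0xb0]
t3 = [0x0a, 0xb7, 0xd9, 0x4c, 0x1f, 0x40, 0x72, 0xd1]

RES = [ 0x0a  0xb7  0xd9  0x4c  0x1f  0x40  0x72  0xd1 ]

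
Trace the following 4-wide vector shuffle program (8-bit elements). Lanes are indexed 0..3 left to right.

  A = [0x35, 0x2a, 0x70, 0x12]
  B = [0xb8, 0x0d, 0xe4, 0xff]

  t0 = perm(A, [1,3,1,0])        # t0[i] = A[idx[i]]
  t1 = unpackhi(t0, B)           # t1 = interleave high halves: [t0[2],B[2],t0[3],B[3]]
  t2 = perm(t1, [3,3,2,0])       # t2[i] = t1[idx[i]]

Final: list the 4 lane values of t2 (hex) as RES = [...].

→ t0 |2a|12|2a|35|
→ t1 |2a|e4|35|ff|
→ t2 |ff|ff|35|2a|

RES = [0xff, 0xff, 0x35, 0x2a]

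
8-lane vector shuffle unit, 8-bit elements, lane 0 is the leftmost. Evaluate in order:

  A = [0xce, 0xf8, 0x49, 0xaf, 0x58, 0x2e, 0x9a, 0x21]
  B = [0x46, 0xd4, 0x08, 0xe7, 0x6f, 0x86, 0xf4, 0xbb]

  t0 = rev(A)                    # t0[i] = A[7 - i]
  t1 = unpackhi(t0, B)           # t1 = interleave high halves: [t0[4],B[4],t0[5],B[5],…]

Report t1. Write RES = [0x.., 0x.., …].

RES = [ 0xaf  0x6f  0x49  0x86  0xf8  0xf4  0xce  0xbb ]

→ t0 |21|9a|2e|58|af|49|f8|ce|
→ t1 |af|6f|49|86|f8|f4|ce|bb|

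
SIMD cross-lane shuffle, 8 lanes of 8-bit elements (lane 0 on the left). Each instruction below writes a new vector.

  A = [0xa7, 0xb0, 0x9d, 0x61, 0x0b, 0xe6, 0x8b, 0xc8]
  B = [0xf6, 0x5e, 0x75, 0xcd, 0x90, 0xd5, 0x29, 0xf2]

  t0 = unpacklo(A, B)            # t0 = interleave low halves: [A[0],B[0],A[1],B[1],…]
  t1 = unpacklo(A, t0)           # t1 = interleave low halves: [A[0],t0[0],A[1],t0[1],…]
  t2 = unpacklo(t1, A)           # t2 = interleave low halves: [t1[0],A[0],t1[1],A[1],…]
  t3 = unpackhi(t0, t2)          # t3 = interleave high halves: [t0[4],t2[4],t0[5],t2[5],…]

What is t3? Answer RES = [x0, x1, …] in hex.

RES = [0x9d, 0xb0, 0x75, 0x9d, 0x61, 0xf6, 0xcd, 0x61]

  t0: a7 f6 b0 5e 9d 75 61 cd
  t1: a7 a7 b0 f6 9d b0 61 5e
  t2: a7 a7 a7 b0 b0 9d f6 61
  t3: 9d b0 75 9d 61 f6 cd 61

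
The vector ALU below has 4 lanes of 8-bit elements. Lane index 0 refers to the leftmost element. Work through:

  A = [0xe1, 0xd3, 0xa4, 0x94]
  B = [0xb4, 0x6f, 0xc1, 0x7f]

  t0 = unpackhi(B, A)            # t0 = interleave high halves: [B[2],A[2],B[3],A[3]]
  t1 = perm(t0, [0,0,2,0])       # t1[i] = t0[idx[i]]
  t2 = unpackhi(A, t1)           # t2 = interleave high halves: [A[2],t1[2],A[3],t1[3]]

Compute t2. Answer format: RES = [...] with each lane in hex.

  t0: c1 a4 7f 94
  t1: c1 c1 7f c1
  t2: a4 7f 94 c1

RES = [0xa4, 0x7f, 0x94, 0xc1]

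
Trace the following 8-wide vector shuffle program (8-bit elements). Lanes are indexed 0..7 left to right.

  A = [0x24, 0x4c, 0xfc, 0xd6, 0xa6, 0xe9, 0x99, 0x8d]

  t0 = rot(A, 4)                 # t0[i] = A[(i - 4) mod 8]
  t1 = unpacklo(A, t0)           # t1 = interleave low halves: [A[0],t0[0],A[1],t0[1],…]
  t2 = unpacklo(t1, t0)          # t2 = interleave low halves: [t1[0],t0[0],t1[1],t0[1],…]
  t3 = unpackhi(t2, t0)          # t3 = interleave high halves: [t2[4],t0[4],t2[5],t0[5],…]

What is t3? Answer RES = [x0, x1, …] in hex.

→ t0 |a6|e9|99|8d|24|4c|fc|d6|
→ t1 |24|a6|4c|e9|fc|99|d6|8d|
→ t2 |24|a6|a6|e9|4c|99|e9|8d|
→ t3 |4c|24|99|4c|e9|fc|8d|d6|

RES = [0x4c, 0x24, 0x99, 0x4c, 0xe9, 0xfc, 0x8d, 0xd6]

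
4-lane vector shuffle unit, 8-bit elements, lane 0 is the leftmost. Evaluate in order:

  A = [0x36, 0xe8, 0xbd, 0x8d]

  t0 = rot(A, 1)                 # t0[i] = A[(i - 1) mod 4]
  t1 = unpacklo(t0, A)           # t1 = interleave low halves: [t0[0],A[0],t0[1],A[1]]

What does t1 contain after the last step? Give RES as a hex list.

RES = [0x8d, 0x36, 0x36, 0xe8]

  t0: 8d 36 e8 bd
  t1: 8d 36 36 e8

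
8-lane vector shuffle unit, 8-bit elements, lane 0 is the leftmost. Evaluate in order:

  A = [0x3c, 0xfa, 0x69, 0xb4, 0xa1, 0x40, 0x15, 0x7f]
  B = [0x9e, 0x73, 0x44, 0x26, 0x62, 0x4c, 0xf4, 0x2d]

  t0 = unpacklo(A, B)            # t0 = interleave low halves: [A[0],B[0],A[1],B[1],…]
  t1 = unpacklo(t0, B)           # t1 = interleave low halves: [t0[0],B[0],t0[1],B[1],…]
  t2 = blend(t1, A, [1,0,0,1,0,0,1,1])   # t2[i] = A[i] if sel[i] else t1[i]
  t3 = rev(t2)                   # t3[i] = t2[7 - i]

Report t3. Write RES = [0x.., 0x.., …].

RES = [0x7f, 0x15, 0x44, 0xfa, 0xb4, 0x9e, 0x9e, 0x3c]

  t0: 3c 9e fa 73 69 44 b4 26
  t1: 3c 9e 9e 73 fa 44 73 26
  t2: 3c 9e 9e b4 fa 44 15 7f
  t3: 7f 15 44 fa b4 9e 9e 3c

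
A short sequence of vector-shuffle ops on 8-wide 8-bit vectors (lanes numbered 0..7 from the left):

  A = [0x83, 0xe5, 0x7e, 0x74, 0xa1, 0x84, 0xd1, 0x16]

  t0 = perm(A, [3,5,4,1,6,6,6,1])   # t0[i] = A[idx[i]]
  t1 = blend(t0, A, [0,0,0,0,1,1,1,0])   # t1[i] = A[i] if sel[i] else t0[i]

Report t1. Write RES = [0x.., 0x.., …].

t0 = [0x74, 0x84, 0xa1, 0xe5, 0xd1, 0xd1, 0xd1, 0xe5]
t1 = [0x74, 0x84, 0xa1, 0xe5, 0xa1, 0x84, 0xd1, 0xe5]

RES = [0x74, 0x84, 0xa1, 0xe5, 0xa1, 0x84, 0xd1, 0xe5]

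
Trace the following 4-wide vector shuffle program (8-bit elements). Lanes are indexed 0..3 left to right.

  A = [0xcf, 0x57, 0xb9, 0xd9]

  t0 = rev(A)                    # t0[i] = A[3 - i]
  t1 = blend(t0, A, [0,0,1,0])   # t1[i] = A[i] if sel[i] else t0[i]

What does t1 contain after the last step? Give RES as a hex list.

t0 = [0xd9, 0xb9, 0x57, 0xcf]
t1 = [0xd9, 0xb9, 0xb9, 0xcf]

RES = [0xd9, 0xb9, 0xb9, 0xcf]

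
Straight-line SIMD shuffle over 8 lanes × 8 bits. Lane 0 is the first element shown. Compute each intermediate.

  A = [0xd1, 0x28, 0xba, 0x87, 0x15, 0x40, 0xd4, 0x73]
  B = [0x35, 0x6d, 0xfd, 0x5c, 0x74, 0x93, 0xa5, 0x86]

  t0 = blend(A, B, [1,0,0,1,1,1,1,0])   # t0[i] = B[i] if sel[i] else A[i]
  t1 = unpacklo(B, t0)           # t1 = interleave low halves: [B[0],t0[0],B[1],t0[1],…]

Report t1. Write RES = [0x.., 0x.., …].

RES = [0x35, 0x35, 0x6d, 0x28, 0xfd, 0xba, 0x5c, 0x5c]

→ t0 |35|28|ba|5c|74|93|a5|73|
→ t1 |35|35|6d|28|fd|ba|5c|5c|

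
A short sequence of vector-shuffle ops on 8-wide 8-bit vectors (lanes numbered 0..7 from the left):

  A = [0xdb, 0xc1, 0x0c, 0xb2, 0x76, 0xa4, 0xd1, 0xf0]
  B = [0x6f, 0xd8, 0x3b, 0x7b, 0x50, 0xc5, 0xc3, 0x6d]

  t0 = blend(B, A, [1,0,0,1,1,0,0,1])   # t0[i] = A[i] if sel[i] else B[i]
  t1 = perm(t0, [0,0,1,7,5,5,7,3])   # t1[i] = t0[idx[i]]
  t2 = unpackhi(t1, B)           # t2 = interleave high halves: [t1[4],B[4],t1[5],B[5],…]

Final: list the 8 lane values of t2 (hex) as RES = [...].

→ t0 |db|d8|3b|b2|76|c5|c3|f0|
→ t1 |db|db|d8|f0|c5|c5|f0|b2|
→ t2 |c5|50|c5|c5|f0|c3|b2|6d|

RES = [ 0xc5  0x50  0xc5  0xc5  0xf0  0xc3  0xb2  0x6d ]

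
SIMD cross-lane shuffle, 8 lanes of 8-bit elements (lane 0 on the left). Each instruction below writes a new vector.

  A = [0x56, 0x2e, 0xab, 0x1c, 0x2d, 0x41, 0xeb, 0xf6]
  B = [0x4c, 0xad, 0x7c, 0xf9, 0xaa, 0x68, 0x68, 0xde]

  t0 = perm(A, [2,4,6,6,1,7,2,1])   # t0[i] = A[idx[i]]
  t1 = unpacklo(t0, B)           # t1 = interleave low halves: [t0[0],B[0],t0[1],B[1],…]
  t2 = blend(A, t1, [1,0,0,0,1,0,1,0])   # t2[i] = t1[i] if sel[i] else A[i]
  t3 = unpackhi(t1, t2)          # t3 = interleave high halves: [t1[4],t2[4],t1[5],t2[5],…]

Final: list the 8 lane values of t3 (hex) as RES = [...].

t0 = [0xab, 0x2d, 0xeb, 0xeb, 0x2e, 0xf6, 0xab, 0x2e]
t1 = [0xab, 0x4c, 0x2d, 0xad, 0xeb, 0x7c, 0xeb, 0xf9]
t2 = [0xab, 0x2e, 0xab, 0x1c, 0xeb, 0x41, 0xeb, 0xf6]
t3 = [0xeb, 0xeb, 0x7c, 0x41, 0xeb, 0xeb, 0xf9, 0xf6]

RES = [0xeb, 0xeb, 0x7c, 0x41, 0xeb, 0xeb, 0xf9, 0xf6]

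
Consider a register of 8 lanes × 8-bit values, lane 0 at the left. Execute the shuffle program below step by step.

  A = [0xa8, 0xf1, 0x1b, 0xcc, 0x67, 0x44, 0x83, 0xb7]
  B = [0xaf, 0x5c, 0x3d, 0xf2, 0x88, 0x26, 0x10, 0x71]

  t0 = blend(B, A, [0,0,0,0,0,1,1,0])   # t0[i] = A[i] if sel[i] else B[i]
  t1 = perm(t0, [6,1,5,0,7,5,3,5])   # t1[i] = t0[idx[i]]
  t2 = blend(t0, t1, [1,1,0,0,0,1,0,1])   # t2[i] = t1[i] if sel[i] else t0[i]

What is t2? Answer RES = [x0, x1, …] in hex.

RES = [0x83, 0x5c, 0x3d, 0xf2, 0x88, 0x44, 0x83, 0x44]

→ t0 |af|5c|3d|f2|88|44|83|71|
→ t1 |83|5c|44|af|71|44|f2|44|
→ t2 |83|5c|3d|f2|88|44|83|44|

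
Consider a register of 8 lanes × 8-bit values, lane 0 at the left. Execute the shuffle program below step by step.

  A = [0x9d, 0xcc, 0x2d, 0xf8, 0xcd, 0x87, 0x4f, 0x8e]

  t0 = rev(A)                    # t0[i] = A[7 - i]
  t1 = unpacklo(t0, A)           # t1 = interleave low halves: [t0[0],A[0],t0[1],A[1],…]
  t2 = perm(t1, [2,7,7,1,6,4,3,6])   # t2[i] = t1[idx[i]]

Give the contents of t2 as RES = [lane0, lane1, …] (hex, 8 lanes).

t0 = [0x8e, 0x4f, 0x87, 0xcd, 0xf8, 0x2d, 0xcc, 0x9d]
t1 = [0x8e, 0x9d, 0x4f, 0xcc, 0x87, 0x2d, 0xcd, 0xf8]
t2 = [0x4f, 0xf8, 0xf8, 0x9d, 0xcd, 0x87, 0xcc, 0xcd]

RES = [0x4f, 0xf8, 0xf8, 0x9d, 0xcd, 0x87, 0xcc, 0xcd]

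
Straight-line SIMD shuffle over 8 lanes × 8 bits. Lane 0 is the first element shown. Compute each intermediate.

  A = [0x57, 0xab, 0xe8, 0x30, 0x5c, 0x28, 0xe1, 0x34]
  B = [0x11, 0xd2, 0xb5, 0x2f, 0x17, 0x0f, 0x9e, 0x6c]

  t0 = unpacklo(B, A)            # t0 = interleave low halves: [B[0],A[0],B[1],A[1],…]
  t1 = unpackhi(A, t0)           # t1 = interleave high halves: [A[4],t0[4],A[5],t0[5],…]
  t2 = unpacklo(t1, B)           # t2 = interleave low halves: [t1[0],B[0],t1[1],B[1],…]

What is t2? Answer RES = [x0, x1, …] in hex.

RES = [0x5c, 0x11, 0xb5, 0xd2, 0x28, 0xb5, 0xe8, 0x2f]

t0 = [0x11, 0x57, 0xd2, 0xab, 0xb5, 0xe8, 0x2f, 0x30]
t1 = [0x5c, 0xb5, 0x28, 0xe8, 0xe1, 0x2f, 0x34, 0x30]
t2 = [0x5c, 0x11, 0xb5, 0xd2, 0x28, 0xb5, 0xe8, 0x2f]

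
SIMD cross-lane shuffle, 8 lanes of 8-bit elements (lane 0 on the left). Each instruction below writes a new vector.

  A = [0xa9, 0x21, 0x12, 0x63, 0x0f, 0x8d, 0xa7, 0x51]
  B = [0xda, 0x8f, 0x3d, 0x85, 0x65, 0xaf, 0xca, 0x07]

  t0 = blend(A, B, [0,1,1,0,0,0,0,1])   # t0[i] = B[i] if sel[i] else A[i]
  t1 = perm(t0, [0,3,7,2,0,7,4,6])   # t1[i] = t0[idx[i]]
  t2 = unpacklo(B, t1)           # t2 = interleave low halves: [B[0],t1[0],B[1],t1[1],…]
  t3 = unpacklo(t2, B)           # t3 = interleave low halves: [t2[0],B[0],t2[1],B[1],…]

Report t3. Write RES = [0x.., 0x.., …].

  t0: a9 8f 3d 63 0f 8d a7 07
  t1: a9 63 07 3d a9 07 0f a7
  t2: da a9 8f 63 3d 07 85 3d
  t3: da da a9 8f 8f 3d 63 85

RES = [0xda, 0xda, 0xa9, 0x8f, 0x8f, 0x3d, 0x63, 0x85]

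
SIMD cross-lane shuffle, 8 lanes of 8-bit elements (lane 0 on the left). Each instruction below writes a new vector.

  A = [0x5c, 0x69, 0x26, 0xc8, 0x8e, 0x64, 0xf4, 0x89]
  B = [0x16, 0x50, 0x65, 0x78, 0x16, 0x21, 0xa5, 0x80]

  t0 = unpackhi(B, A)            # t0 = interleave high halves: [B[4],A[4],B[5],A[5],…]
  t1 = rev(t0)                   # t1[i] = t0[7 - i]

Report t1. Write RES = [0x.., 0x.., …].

→ t0 |16|8e|21|64|a5|f4|80|89|
→ t1 |89|80|f4|a5|64|21|8e|16|

RES = [0x89, 0x80, 0xf4, 0xa5, 0x64, 0x21, 0x8e, 0x16]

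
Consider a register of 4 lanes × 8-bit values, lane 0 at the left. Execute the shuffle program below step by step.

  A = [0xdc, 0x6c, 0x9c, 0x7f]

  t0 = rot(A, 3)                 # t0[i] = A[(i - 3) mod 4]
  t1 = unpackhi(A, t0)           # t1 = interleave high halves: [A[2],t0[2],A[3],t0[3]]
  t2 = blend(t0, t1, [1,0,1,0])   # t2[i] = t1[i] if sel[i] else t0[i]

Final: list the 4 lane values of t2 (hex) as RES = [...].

RES = [ 0x9c  0x9c  0x7f  0xdc ]

t0 = [0x6c, 0x9c, 0x7f, 0xdc]
t1 = [0x9c, 0x7f, 0x7f, 0xdc]
t2 = [0x9c, 0x9c, 0x7f, 0xdc]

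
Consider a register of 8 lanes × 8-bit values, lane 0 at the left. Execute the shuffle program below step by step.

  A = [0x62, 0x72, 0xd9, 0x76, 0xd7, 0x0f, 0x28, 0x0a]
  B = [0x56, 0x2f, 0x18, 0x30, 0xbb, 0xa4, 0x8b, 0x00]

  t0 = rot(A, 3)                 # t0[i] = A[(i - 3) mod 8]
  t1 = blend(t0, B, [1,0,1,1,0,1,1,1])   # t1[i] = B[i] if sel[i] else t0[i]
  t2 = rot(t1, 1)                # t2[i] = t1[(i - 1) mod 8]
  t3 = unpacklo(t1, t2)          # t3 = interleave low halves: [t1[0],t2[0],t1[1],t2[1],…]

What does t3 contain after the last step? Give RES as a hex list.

RES = [ 0x56  0x00  0x28  0x56  0x18  0x28  0x30  0x18 ]

t0 = [0x0f, 0x28, 0x0a, 0x62, 0x72, 0xd9, 0x76, 0xd7]
t1 = [0x56, 0x28, 0x18, 0x30, 0x72, 0xa4, 0x8b, 0x00]
t2 = [0x00, 0x56, 0x28, 0x18, 0x30, 0x72, 0xa4, 0x8b]
t3 = [0x56, 0x00, 0x28, 0x56, 0x18, 0x28, 0x30, 0x18]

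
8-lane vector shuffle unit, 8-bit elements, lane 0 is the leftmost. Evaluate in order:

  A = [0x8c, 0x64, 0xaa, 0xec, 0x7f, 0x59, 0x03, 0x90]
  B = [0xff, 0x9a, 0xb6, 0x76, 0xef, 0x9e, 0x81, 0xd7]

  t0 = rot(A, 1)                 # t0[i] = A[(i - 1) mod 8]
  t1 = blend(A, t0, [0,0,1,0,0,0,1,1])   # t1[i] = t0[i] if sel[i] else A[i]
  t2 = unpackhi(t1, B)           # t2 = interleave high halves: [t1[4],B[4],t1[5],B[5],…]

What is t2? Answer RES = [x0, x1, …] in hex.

RES = [0x7f, 0xef, 0x59, 0x9e, 0x59, 0x81, 0x03, 0xd7]

t0 = [0x90, 0x8c, 0x64, 0xaa, 0xec, 0x7f, 0x59, 0x03]
t1 = [0x8c, 0x64, 0x64, 0xec, 0x7f, 0x59, 0x59, 0x03]
t2 = [0x7f, 0xef, 0x59, 0x9e, 0x59, 0x81, 0x03, 0xd7]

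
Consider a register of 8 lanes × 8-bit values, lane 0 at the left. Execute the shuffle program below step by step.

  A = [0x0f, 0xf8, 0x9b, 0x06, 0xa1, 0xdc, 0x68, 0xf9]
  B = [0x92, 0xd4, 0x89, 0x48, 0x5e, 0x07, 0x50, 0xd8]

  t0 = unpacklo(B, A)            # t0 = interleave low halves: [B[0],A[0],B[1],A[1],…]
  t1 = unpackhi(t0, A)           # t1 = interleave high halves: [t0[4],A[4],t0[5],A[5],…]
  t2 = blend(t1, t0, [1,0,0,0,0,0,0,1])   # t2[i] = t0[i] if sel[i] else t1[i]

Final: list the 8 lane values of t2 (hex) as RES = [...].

RES = [ 0x92  0xa1  0x9b  0xdc  0x48  0x68  0x06  0x06 ]

t0 = [0x92, 0x0f, 0xd4, 0xf8, 0x89, 0x9b, 0x48, 0x06]
t1 = [0x89, 0xa1, 0x9b, 0xdc, 0x48, 0x68, 0x06, 0xf9]
t2 = [0x92, 0xa1, 0x9b, 0xdc, 0x48, 0x68, 0x06, 0x06]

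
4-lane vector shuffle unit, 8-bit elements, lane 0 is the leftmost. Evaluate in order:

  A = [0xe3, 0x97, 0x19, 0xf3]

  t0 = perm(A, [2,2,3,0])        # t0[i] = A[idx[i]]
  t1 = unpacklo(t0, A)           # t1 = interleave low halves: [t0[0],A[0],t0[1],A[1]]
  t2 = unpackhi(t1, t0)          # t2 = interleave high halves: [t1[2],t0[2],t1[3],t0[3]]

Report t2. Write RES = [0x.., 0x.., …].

→ t0 |19|19|f3|e3|
→ t1 |19|e3|19|97|
→ t2 |19|f3|97|e3|

RES = [0x19, 0xf3, 0x97, 0xe3]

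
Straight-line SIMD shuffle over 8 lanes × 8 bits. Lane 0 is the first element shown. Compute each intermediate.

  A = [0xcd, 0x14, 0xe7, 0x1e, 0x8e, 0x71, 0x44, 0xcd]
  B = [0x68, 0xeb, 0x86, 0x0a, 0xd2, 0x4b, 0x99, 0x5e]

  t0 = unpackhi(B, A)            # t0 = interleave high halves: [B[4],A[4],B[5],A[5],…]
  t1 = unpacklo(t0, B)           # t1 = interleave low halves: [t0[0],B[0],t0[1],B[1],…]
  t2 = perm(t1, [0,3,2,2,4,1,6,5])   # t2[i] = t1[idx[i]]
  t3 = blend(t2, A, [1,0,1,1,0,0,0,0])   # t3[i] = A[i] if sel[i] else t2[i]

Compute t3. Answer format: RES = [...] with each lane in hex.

RES = [0xcd, 0xeb, 0xe7, 0x1e, 0x4b, 0x68, 0x71, 0x86]

t0 = [0xd2, 0x8e, 0x4b, 0x71, 0x99, 0x44, 0x5e, 0xcd]
t1 = [0xd2, 0x68, 0x8e, 0xeb, 0x4b, 0x86, 0x71, 0x0a]
t2 = [0xd2, 0xeb, 0x8e, 0x8e, 0x4b, 0x68, 0x71, 0x86]
t3 = [0xcd, 0xeb, 0xe7, 0x1e, 0x4b, 0x68, 0x71, 0x86]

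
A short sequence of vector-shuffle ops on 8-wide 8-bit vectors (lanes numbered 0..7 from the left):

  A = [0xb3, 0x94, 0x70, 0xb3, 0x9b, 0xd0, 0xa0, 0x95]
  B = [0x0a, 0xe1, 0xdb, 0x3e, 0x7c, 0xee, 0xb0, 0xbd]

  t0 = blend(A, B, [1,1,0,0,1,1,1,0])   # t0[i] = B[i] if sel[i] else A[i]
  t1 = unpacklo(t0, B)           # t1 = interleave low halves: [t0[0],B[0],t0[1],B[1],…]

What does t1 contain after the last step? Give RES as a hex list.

t0 = [0x0a, 0xe1, 0x70, 0xb3, 0x7c, 0xee, 0xb0, 0x95]
t1 = [0x0a, 0x0a, 0xe1, 0xe1, 0x70, 0xdb, 0xb3, 0x3e]

RES = [0x0a, 0x0a, 0xe1, 0xe1, 0x70, 0xdb, 0xb3, 0x3e]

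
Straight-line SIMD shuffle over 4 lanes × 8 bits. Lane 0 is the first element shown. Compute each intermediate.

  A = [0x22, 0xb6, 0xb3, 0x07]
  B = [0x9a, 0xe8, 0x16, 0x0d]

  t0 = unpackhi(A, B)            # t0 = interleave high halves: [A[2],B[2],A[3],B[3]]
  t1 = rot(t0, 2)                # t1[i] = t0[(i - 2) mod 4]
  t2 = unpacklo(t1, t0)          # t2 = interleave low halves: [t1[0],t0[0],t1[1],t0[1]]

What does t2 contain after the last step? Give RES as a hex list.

t0 = [0xb3, 0x16, 0x07, 0x0d]
t1 = [0x07, 0x0d, 0xb3, 0x16]
t2 = [0x07, 0xb3, 0x0d, 0x16]

RES = [0x07, 0xb3, 0x0d, 0x16]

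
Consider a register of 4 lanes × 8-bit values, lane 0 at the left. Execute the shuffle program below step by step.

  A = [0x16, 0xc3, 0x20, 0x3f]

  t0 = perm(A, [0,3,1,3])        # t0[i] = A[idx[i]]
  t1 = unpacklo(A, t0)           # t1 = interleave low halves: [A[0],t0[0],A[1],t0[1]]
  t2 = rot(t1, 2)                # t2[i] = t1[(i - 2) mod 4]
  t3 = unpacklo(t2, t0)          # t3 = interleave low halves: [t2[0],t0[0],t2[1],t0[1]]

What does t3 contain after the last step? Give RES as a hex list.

RES = [0xc3, 0x16, 0x3f, 0x3f]

t0 = [0x16, 0x3f, 0xc3, 0x3f]
t1 = [0x16, 0x16, 0xc3, 0x3f]
t2 = [0xc3, 0x3f, 0x16, 0x16]
t3 = [0xc3, 0x16, 0x3f, 0x3f]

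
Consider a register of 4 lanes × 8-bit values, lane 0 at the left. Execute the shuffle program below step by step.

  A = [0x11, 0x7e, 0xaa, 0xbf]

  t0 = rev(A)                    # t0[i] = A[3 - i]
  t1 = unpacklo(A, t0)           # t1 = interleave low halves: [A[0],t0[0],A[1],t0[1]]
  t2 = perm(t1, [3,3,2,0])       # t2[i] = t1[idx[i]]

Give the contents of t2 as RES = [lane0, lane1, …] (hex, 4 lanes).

→ t0 |bf|aa|7e|11|
→ t1 |11|bf|7e|aa|
→ t2 |aa|aa|7e|11|

RES = [ 0xaa  0xaa  0x7e  0x11 ]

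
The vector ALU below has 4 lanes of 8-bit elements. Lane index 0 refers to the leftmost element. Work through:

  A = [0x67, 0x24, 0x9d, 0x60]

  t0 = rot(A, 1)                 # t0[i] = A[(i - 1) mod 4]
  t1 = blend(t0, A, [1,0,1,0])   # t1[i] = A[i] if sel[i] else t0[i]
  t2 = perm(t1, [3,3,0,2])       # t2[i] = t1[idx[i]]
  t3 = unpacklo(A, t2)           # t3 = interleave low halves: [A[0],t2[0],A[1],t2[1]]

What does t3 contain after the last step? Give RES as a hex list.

RES = [ 0x67  0x9d  0x24  0x9d ]

  t0: 60 67 24 9d
  t1: 67 67 9d 9d
  t2: 9d 9d 67 9d
  t3: 67 9d 24 9d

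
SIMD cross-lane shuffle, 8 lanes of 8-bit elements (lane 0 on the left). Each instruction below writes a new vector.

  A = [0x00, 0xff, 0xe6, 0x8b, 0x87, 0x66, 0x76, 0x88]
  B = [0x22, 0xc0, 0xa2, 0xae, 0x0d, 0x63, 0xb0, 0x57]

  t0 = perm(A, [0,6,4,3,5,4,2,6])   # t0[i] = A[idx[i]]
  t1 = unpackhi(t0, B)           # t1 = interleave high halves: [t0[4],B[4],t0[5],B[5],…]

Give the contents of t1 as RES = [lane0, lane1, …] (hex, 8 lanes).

t0 = [0x00, 0x76, 0x87, 0x8b, 0x66, 0x87, 0xe6, 0x76]
t1 = [0x66, 0x0d, 0x87, 0x63, 0xe6, 0xb0, 0x76, 0x57]

RES = [ 0x66  0x0d  0x87  0x63  0xe6  0xb0  0x76  0x57 ]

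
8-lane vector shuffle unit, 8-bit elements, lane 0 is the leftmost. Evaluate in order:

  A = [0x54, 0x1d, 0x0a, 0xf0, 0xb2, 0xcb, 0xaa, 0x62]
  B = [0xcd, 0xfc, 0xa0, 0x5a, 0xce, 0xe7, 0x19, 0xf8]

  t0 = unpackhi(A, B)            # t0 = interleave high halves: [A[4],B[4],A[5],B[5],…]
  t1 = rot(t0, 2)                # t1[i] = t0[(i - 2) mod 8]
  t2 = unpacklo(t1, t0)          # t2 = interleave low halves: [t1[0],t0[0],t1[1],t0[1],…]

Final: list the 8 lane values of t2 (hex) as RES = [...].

RES = [ 0x62  0xb2  0xf8  0xce  0xb2  0xcb  0xce  0xe7 ]

→ t0 |b2|ce|cb|e7|aa|19|62|f8|
→ t1 |62|f8|b2|ce|cb|e7|aa|19|
→ t2 |62|b2|f8|ce|b2|cb|ce|e7|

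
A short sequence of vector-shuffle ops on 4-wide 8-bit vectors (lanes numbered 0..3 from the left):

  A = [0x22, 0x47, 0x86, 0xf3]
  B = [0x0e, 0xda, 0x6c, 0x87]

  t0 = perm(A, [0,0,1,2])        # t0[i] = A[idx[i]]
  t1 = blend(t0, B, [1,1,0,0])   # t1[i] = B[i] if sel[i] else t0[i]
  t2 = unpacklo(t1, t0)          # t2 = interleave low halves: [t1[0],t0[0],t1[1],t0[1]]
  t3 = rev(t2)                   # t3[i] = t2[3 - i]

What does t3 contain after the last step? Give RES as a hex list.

  t0: 22 22 47 86
  t1: 0e da 47 86
  t2: 0e 22 da 22
  t3: 22 da 22 0e

RES = [ 0x22  0xda  0x22  0x0e ]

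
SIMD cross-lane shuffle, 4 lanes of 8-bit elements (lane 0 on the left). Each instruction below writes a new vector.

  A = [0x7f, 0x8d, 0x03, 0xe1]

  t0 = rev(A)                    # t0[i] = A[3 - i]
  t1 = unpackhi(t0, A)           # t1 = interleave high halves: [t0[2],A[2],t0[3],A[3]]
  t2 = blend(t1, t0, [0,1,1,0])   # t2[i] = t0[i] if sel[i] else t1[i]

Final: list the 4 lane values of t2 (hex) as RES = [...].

RES = [0x8d, 0x03, 0x8d, 0xe1]

→ t0 |e1|03|8d|7f|
→ t1 |8d|03|7f|e1|
→ t2 |8d|03|8d|e1|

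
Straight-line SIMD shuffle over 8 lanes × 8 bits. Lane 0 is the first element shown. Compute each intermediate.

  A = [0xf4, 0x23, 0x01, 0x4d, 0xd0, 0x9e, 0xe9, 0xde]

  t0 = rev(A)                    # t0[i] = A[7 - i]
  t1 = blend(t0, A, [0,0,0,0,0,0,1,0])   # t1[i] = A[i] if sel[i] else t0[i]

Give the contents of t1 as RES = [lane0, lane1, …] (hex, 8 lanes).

RES = [ 0xde  0xe9  0x9e  0xd0  0x4d  0x01  0xe9  0xf4 ]

  t0: de e9 9e d0 4d 01 23 f4
  t1: de e9 9e d0 4d 01 e9 f4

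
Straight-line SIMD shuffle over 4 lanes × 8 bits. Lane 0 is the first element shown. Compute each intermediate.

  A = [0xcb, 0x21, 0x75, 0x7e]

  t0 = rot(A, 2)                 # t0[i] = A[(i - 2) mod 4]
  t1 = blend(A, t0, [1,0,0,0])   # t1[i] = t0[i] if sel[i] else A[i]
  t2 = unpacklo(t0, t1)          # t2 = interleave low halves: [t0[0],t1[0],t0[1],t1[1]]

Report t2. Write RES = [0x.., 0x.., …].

RES = [0x75, 0x75, 0x7e, 0x21]

  t0: 75 7e cb 21
  t1: 75 21 75 7e
  t2: 75 75 7e 21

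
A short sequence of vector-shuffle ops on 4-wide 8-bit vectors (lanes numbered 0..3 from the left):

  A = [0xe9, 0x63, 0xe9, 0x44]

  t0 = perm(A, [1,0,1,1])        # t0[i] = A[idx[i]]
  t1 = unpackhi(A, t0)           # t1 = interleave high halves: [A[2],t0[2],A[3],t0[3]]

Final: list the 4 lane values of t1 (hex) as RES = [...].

RES = [ 0xe9  0x63  0x44  0x63 ]

  t0: 63 e9 63 63
  t1: e9 63 44 63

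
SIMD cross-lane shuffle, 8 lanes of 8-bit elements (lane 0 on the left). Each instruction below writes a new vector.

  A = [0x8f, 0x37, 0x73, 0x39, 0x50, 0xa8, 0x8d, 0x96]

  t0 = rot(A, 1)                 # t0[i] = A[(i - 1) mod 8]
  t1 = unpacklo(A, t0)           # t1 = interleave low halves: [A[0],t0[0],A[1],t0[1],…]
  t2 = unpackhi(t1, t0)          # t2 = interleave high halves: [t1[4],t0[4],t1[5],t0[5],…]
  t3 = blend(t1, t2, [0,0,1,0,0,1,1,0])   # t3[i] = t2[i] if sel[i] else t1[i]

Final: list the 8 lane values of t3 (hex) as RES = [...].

→ t0 |96|8f|37|73|39|50|a8|8d|
→ t1 |8f|96|37|8f|73|37|39|73|
→ t2 |73|39|37|50|39|a8|73|8d|
→ t3 |8f|96|37|8f|73|a8|73|73|

RES = [0x8f, 0x96, 0x37, 0x8f, 0x73, 0xa8, 0x73, 0x73]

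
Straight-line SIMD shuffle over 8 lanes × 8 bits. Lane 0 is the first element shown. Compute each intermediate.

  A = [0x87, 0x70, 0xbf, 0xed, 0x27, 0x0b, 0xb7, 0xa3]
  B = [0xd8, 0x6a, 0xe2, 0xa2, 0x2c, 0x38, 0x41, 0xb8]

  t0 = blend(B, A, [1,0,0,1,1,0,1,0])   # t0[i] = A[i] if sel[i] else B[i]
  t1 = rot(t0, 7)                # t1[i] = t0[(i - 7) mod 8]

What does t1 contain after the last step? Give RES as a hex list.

RES = [0x6a, 0xe2, 0xed, 0x27, 0x38, 0xb7, 0xb8, 0x87]

t0 = [0x87, 0x6a, 0xe2, 0xed, 0x27, 0x38, 0xb7, 0xb8]
t1 = [0x6a, 0xe2, 0xed, 0x27, 0x38, 0xb7, 0xb8, 0x87]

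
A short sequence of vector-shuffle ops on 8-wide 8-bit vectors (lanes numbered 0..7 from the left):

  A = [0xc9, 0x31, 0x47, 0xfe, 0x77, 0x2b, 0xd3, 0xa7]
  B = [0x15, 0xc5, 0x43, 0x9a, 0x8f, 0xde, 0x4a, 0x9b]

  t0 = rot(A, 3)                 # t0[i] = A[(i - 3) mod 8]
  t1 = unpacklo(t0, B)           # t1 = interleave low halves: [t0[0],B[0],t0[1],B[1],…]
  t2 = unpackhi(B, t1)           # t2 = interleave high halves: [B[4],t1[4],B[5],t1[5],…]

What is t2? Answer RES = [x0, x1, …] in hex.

RES = [0x8f, 0xa7, 0xde, 0x43, 0x4a, 0xc9, 0x9b, 0x9a]

  t0: 2b d3 a7 c9 31 47 fe 77
  t1: 2b 15 d3 c5 a7 43 c9 9a
  t2: 8f a7 de 43 4a c9 9b 9a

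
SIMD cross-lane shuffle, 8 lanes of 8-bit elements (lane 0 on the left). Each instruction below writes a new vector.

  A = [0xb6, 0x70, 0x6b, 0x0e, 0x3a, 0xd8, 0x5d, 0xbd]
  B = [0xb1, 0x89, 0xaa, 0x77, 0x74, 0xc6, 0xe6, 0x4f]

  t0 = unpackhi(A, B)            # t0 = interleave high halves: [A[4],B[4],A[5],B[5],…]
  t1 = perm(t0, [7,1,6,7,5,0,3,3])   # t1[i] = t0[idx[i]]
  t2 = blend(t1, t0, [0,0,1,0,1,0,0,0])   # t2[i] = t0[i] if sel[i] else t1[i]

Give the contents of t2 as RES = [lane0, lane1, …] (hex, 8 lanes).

  t0: 3a 74 d8 c6 5d e6 bd 4f
  t1: 4f 74 bd 4f e6 3a c6 c6
  t2: 4f 74 d8 4f 5d 3a c6 c6

RES = [0x4f, 0x74, 0xd8, 0x4f, 0x5d, 0x3a, 0xc6, 0xc6]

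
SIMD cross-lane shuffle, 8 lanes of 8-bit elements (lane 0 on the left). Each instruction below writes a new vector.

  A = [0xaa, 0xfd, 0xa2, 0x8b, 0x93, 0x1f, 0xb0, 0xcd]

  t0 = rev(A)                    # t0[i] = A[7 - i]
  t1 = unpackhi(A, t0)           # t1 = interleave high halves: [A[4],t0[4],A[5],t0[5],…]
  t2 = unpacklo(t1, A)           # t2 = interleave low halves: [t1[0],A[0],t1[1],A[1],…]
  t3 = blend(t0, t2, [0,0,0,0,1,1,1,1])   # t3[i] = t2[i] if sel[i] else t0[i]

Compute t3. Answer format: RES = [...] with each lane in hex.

RES = [ 0xcd  0xb0  0x1f  0x93  0x1f  0xa2  0xa2  0x8b ]

→ t0 |cd|b0|1f|93|8b|a2|fd|aa|
→ t1 |93|8b|1f|a2|b0|fd|cd|aa|
→ t2 |93|aa|8b|fd|1f|a2|a2|8b|
→ t3 |cd|b0|1f|93|1f|a2|a2|8b|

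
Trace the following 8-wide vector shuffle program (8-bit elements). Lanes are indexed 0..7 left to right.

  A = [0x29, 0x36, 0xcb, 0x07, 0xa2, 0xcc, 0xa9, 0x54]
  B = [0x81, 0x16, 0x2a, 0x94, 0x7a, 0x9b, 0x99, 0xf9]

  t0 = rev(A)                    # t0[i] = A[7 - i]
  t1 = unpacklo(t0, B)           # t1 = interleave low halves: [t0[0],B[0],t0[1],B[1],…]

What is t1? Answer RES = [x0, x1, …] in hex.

RES = [0x54, 0x81, 0xa9, 0x16, 0xcc, 0x2a, 0xa2, 0x94]

  t0: 54 a9 cc a2 07 cb 36 29
  t1: 54 81 a9 16 cc 2a a2 94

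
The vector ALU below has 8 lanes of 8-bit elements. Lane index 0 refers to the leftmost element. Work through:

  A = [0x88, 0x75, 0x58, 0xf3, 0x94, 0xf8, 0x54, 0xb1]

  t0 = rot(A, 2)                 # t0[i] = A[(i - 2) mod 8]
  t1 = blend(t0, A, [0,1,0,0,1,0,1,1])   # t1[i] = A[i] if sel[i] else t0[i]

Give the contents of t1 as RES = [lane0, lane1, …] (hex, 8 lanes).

  t0: 54 b1 88 75 58 f3 94 f8
  t1: 54 75 88 75 94 f3 54 b1

RES = [0x54, 0x75, 0x88, 0x75, 0x94, 0xf3, 0x54, 0xb1]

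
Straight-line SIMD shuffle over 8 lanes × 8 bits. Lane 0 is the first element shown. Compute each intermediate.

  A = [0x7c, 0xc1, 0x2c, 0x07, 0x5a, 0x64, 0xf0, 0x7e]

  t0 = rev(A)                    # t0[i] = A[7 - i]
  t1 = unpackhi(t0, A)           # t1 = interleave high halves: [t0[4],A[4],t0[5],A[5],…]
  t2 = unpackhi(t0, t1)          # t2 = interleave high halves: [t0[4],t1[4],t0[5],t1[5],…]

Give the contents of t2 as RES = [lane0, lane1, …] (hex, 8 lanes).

→ t0 |7e|f0|64|5a|07|2c|c1|7c|
→ t1 |07|5a|2c|64|c1|f0|7c|7e|
→ t2 |07|c1|2c|f0|c1|7c|7c|7e|

RES = [0x07, 0xc1, 0x2c, 0xf0, 0xc1, 0x7c, 0x7c, 0x7e]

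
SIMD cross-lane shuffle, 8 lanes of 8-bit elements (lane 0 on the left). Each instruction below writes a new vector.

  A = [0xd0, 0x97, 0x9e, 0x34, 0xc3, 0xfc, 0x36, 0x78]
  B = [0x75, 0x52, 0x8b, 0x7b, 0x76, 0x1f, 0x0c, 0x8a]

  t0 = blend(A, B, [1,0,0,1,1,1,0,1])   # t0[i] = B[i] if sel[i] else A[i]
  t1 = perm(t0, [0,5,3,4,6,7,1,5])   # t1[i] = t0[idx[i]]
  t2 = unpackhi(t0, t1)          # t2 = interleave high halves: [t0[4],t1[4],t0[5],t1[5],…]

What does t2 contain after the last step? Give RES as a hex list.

→ t0 |75|97|9e|7b|76|1f|36|8a|
→ t1 |75|1f|7b|76|36|8a|97|1f|
→ t2 |76|36|1f|8a|36|97|8a|1f|

RES = [0x76, 0x36, 0x1f, 0x8a, 0x36, 0x97, 0x8a, 0x1f]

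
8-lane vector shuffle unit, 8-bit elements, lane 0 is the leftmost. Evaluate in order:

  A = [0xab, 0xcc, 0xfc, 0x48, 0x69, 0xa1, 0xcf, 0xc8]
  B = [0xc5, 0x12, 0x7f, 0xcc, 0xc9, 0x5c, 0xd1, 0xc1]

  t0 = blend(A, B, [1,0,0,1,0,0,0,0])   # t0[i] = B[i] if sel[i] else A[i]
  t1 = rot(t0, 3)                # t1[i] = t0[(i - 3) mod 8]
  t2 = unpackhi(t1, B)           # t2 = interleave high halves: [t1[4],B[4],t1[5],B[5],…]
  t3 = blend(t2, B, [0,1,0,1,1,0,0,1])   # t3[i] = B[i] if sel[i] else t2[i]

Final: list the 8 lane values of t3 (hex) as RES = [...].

RES = [ 0xcc  0x12  0xfc  0xcc  0xc9  0xd1  0x69  0xc1 ]

t0 = [0xc5, 0xcc, 0xfc, 0xcc, 0x69, 0xa1, 0xcf, 0xc8]
t1 = [0xa1, 0xcf, 0xc8, 0xc5, 0xcc, 0xfc, 0xcc, 0x69]
t2 = [0xcc, 0xc9, 0xfc, 0x5c, 0xcc, 0xd1, 0x69, 0xc1]
t3 = [0xcc, 0x12, 0xfc, 0xcc, 0xc9, 0xd1, 0x69, 0xc1]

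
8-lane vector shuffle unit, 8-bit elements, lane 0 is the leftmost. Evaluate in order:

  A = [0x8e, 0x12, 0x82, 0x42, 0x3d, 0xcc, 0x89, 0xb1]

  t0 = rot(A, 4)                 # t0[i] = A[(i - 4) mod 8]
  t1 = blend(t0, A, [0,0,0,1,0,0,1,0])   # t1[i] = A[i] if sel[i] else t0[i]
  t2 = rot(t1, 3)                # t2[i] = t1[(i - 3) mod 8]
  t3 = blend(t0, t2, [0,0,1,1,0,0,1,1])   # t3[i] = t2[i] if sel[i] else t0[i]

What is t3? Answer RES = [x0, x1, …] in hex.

RES = [0x3d, 0xcc, 0x42, 0x3d, 0x8e, 0x12, 0x42, 0x8e]

→ t0 |3d|cc|89|b1|8e|12|82|42|
→ t1 |3d|cc|89|42|8e|12|89|42|
→ t2 |12|89|42|3d|cc|89|42|8e|
→ t3 |3d|cc|42|3d|8e|12|42|8e|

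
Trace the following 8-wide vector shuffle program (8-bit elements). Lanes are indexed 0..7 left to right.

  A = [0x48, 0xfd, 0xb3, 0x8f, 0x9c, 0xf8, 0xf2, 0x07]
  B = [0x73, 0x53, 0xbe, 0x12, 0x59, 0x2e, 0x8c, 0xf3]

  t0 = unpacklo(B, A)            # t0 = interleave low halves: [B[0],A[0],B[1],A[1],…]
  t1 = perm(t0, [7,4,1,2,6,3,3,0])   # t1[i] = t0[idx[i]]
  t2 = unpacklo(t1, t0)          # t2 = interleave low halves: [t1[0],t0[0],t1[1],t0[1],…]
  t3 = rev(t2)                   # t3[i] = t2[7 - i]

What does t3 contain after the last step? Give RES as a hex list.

RES = [ 0xfd  0x53  0x53  0x48  0x48  0xbe  0x73  0x8f ]

→ t0 |73|48|53|fd|be|b3|12|8f|
→ t1 |8f|be|48|53|12|fd|fd|73|
→ t2 |8f|73|be|48|48|53|53|fd|
→ t3 |fd|53|53|48|48|be|73|8f|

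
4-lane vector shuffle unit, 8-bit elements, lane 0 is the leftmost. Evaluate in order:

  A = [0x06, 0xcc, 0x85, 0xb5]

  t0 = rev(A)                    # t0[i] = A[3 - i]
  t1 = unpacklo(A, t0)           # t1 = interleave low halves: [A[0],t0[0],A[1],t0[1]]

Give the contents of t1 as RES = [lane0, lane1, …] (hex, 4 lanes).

RES = [ 0x06  0xb5  0xcc  0x85 ]

→ t0 |b5|85|cc|06|
→ t1 |06|b5|cc|85|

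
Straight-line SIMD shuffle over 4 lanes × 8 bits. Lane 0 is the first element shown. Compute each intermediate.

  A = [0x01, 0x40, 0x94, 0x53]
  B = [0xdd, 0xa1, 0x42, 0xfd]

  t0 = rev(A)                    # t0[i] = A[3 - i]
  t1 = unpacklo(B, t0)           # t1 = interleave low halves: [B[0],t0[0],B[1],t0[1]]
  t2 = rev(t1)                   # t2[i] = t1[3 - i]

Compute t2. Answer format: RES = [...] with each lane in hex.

RES = [ 0x94  0xa1  0x53  0xdd ]

t0 = [0x53, 0x94, 0x40, 0x01]
t1 = [0xdd, 0x53, 0xa1, 0x94]
t2 = [0x94, 0xa1, 0x53, 0xdd]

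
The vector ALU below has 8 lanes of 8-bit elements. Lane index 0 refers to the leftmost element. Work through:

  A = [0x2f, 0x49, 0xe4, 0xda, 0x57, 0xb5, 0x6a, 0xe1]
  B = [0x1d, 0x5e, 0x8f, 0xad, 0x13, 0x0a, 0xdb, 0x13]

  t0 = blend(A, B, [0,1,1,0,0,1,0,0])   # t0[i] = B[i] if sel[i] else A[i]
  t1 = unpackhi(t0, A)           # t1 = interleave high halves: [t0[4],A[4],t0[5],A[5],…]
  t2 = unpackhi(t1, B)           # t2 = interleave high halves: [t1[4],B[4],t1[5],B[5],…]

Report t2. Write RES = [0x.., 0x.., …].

  t0: 2f 5e 8f da 57 0a 6a e1
  t1: 57 57 0a b5 6a 6a e1 e1
  t2: 6a 13 6a 0a e1 db e1 13

RES = [ 0x6a  0x13  0x6a  0x0a  0xe1  0xdb  0xe1  0x13 ]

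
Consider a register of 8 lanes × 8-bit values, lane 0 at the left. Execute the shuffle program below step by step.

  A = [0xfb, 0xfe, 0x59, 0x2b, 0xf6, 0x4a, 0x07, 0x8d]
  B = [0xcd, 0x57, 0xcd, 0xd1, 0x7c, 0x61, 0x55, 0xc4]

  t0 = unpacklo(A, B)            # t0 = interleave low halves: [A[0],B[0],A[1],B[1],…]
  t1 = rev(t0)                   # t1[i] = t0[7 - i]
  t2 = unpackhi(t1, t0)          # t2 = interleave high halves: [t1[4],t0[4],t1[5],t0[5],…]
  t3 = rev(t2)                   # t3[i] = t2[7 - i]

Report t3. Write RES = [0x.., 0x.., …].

→ t0 |fb|cd|fe|57|59|cd|2b|d1|
→ t1 |d1|2b|cd|59|57|fe|cd|fb|
→ t2 |57|59|fe|cd|cd|2b|fb|d1|
→ t3 |d1|fb|2b|cd|cd|fe|59|57|

RES = [0xd1, 0xfb, 0x2b, 0xcd, 0xcd, 0xfe, 0x59, 0x57]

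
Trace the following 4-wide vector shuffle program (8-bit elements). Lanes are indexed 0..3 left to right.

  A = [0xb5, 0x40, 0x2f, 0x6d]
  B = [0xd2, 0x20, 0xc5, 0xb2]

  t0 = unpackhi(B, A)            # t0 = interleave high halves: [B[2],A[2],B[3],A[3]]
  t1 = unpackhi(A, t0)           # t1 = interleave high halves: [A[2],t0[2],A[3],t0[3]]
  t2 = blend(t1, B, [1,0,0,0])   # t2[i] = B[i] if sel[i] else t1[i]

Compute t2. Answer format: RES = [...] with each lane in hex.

RES = [ 0xd2  0xb2  0x6d  0x6d ]

  t0: c5 2f b2 6d
  t1: 2f b2 6d 6d
  t2: d2 b2 6d 6d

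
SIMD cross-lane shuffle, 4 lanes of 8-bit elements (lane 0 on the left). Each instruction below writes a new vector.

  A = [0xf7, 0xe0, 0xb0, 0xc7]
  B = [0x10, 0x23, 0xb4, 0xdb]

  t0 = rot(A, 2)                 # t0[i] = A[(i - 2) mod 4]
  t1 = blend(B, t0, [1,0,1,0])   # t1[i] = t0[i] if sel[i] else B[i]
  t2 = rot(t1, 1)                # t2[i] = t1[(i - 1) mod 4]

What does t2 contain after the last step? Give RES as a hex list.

RES = [0xdb, 0xb0, 0x23, 0xf7]

→ t0 |b0|c7|f7|e0|
→ t1 |b0|23|f7|db|
→ t2 |db|b0|23|f7|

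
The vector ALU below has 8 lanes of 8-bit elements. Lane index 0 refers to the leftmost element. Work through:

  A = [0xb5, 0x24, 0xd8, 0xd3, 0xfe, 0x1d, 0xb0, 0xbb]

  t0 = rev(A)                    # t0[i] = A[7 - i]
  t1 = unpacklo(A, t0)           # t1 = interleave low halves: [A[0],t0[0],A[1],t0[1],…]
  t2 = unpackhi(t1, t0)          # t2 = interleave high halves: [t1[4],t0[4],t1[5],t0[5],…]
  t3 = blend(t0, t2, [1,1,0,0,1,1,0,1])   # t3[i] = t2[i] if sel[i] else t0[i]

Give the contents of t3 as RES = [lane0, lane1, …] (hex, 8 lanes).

  t0: bb b0 1d fe d3 d8 24 b5
  t1: b5 bb 24 b0 d8 1d d3 fe
  t2: d8 d3 1d d8 d3 24 fe b5
  t3: d8 d3 1d fe d3 24 24 b5

RES = [ 0xd8  0xd3  0x1d  0xfe  0xd3  0x24  0x24  0xb5 ]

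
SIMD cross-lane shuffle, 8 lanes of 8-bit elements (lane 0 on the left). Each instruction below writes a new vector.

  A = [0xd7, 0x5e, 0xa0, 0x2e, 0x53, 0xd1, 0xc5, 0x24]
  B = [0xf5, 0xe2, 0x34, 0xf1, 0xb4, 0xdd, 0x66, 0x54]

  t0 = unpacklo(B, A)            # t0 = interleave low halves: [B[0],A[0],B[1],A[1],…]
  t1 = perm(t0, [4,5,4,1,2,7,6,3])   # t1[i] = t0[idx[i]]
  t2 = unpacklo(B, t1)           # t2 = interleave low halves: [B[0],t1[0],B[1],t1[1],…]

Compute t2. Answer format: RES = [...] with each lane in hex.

RES = [0xf5, 0x34, 0xe2, 0xa0, 0x34, 0x34, 0xf1, 0xd7]

t0 = [0xf5, 0xd7, 0xe2, 0x5e, 0x34, 0xa0, 0xf1, 0x2e]
t1 = [0x34, 0xa0, 0x34, 0xd7, 0xe2, 0x2e, 0xf1, 0x5e]
t2 = [0xf5, 0x34, 0xe2, 0xa0, 0x34, 0x34, 0xf1, 0xd7]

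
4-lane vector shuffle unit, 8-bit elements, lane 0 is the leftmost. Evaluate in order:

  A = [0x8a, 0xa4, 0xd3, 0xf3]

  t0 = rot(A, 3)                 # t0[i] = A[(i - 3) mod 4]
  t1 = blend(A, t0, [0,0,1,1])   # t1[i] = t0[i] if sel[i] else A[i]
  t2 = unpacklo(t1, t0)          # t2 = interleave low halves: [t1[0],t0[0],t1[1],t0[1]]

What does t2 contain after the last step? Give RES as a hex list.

→ t0 |a4|d3|f3|8a|
→ t1 |8a|a4|f3|8a|
→ t2 |8a|a4|a4|d3|

RES = [0x8a, 0xa4, 0xa4, 0xd3]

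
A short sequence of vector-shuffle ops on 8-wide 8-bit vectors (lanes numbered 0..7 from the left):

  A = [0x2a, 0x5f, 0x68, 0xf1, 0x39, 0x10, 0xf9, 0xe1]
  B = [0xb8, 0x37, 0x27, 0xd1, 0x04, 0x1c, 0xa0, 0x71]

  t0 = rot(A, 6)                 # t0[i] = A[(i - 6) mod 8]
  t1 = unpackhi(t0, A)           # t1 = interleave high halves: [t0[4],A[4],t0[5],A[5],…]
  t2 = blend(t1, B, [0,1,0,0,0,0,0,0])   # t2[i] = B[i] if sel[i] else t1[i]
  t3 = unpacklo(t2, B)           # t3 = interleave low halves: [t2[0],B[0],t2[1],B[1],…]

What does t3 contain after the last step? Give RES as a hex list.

  t0: 68 f1 39 10 f9 e1 2a 5f
  t1: f9 39 e1 10 2a f9 5f e1
  t2: f9 37 e1 10 2a f9 5f e1
  t3: f9 b8 37 37 e1 27 10 d1

RES = [ 0xf9  0xb8  0x37  0x37  0xe1  0x27  0x10  0xd1 ]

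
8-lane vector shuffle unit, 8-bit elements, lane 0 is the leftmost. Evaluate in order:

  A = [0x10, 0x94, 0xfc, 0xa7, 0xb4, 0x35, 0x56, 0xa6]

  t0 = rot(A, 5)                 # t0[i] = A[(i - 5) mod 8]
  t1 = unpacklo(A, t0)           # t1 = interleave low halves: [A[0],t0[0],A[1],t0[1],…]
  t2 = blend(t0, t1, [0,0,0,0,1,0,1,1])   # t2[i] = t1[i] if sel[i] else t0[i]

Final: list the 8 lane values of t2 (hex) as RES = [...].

  t0: a7 b4 35 56 a6 10 94 fc
  t1: 10 a7 94 b4 fc 35 a7 56
  t2: a7 b4 35 56 fc 10 a7 56

RES = [0xa7, 0xb4, 0x35, 0x56, 0xfc, 0x10, 0xa7, 0x56]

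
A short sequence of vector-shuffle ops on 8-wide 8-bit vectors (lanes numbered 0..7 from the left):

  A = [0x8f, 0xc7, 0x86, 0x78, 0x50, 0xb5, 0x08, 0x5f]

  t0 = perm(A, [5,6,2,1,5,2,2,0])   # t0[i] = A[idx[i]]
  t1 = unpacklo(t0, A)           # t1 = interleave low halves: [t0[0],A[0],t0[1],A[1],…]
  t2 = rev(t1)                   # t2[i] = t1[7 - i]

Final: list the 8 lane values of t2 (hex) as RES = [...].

RES = [ 0x78  0xc7  0x86  0x86  0xc7  0x08  0x8f  0xb5 ]

→ t0 |b5|08|86|c7|b5|86|86|8f|
→ t1 |b5|8f|08|c7|86|86|c7|78|
→ t2 |78|c7|86|86|c7|08|8f|b5|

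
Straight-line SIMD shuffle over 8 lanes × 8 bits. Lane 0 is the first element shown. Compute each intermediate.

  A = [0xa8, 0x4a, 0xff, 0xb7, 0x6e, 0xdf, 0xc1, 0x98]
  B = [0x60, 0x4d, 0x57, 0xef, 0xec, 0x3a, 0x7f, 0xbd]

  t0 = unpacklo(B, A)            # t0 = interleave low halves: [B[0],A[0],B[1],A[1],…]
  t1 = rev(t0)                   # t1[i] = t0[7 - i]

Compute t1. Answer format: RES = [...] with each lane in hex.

→ t0 |60|a8|4d|4a|57|ff|ef|b7|
→ t1 |b7|ef|ff|57|4a|4d|a8|60|

RES = [ 0xb7  0xef  0xff  0x57  0x4a  0x4d  0xa8  0x60 ]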